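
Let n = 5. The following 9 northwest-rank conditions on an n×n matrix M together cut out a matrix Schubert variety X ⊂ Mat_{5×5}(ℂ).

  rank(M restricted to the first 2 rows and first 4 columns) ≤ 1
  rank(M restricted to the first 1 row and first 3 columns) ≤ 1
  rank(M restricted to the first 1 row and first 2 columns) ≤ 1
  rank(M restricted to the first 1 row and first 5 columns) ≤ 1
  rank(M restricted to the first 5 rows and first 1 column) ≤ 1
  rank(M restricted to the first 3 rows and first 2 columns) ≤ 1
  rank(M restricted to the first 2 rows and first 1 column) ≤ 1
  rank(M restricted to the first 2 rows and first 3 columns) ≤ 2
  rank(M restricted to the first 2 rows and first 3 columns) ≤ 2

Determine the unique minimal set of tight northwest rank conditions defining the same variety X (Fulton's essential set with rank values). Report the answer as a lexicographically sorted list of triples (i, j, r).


Propagating the 9 rank bounds to every northwest block:

  row 1: 1, 1, 1, 1, 1
  row 2: 1, 1, 1, 1, 2
  row 3: 1, 1, 2, 2, 3
  row 4: 1, 2, 3, 3, 4
  row 5: 1, 2, 3, 4, 5

so w = (1, 5, 3, 2, 4).

|D(w)|=4, |Ess(w)|=2:

[(2, 4, 1), (3, 2, 1)]


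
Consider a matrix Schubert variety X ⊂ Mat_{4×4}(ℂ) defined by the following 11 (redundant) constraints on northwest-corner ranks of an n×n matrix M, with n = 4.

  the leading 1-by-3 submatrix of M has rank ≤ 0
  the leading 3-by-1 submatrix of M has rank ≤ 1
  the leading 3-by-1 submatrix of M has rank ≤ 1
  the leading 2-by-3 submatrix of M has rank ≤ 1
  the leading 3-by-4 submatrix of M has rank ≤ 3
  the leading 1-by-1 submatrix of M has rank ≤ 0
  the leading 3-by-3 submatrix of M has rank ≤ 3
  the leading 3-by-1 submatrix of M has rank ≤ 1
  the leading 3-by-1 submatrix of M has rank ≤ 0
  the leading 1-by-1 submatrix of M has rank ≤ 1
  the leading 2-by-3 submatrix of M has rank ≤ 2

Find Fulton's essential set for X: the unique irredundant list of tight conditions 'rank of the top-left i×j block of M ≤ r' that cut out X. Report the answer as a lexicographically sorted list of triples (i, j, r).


Reconstructing r_w from the 11 given conditions:

  0 0 0 1
  0 1 1 2
  0 1 2 3
  1 2 3 4

the unique w with this rank table is (4, 2, 3, 1).

Fulton essential set (2 of the 5 Rothe cells):

[(1, 3, 0), (3, 1, 0)]


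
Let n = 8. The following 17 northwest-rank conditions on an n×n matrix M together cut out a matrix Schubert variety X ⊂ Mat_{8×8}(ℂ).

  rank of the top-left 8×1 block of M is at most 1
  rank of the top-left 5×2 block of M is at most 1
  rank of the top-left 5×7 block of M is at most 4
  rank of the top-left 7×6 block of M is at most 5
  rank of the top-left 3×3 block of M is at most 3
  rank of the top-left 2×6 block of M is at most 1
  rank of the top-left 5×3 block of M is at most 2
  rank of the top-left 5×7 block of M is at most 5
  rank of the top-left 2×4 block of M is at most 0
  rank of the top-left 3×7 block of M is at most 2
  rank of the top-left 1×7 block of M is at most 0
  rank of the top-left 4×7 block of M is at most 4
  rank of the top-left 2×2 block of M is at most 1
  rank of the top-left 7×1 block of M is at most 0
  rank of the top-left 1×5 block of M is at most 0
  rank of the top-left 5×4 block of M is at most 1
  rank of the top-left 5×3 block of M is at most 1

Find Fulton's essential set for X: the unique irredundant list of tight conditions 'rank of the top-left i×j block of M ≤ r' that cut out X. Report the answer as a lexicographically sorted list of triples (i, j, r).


The tightest implied rank at each (i,j), from the 17 conditions:

  i=1: 0 | 0 | 0 | 0 | 0 | 0 | 0 | 1
  i=2: 0 | 0 | 0 | 0 | 1 | 1 | 1 | 2
  i=3: 0 | 1 | 1 | 1 | 2 | 2 | 2 | 3
  i=4: 0 | 1 | 1 | 1 | 2 | 3 | 3 | 4
  i=5: 0 | 1 | 1 | 1 | 2 | 3 | 4 | 5
  i=6: 0 | 1 | 2 | 2 | 3 | 4 | 5 | 6
  i=7: 0 | 1 | 2 | 3 | 4 | 5 | 6 | 7
  i=8: 1 | 2 | 3 | 4 | 5 | 6 | 7 | 8

so w = (8, 5, 2, 6, 7, 3, 4, 1).

Fulton essential set (4 of the 20 Rothe cells):

[(1, 7, 0), (2, 4, 0), (5, 4, 1), (7, 1, 0)]


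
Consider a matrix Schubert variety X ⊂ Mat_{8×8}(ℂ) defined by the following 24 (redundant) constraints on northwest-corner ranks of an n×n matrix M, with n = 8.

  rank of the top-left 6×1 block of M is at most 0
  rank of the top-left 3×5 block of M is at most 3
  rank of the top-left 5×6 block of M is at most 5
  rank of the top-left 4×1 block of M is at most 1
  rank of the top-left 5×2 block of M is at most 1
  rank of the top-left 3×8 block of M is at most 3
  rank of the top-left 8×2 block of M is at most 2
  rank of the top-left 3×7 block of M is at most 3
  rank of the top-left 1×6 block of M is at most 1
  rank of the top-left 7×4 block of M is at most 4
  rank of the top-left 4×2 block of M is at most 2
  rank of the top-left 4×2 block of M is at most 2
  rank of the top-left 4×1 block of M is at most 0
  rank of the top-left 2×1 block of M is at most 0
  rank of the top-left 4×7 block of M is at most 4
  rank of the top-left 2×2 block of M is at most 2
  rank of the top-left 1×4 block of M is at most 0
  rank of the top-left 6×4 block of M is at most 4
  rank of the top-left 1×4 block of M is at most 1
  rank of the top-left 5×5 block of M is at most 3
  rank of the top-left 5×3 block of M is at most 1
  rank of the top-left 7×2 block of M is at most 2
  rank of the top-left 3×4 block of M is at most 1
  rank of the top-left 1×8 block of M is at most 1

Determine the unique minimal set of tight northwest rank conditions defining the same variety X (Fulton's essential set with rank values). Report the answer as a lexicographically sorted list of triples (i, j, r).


Propagating the 24 rank bounds to every northwest block:

  R[1]: 0, 0, 0, 0, 1, 1, 1, 1
  R[2]: 0, 1, 1, 1, 2, 2, 2, 2
  R[3]: 0, 1, 1, 1, 2, 3, 3, 3
  R[4]: 0, 1, 1, 2, 3, 4, 4, 4
  R[5]: 0, 1, 1, 2, 3, 4, 5, 5
  R[6]: 0, 1, 2, 3, 4, 5, 6, 6
  R[7]: 1, 2, 3, 4, 5, 6, 7, 7
  R[8]: 1, 2, 3, 4, 5, 6, 7, 8

giving w = (5, 2, 6, 4, 7, 3, 1, 8) via Δ²R.

|D(w)|=13, |Ess(w)|=4:

[(1, 4, 0), (3, 4, 1), (5, 3, 1), (6, 1, 0)]


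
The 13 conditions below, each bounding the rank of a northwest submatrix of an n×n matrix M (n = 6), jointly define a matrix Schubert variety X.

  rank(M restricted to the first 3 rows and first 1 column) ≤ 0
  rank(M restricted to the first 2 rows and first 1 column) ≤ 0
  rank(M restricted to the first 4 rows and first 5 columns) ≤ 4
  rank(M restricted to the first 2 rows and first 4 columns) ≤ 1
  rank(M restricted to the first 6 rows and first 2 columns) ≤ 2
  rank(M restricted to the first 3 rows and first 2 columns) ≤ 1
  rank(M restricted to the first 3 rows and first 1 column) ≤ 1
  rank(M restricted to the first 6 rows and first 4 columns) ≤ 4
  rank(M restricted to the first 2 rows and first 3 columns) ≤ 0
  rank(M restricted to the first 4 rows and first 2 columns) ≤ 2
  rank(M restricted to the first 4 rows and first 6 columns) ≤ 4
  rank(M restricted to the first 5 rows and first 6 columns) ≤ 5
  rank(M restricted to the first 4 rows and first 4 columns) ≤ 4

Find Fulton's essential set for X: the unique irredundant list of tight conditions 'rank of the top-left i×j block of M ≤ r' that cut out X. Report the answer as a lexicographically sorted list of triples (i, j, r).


Reconstructing r_w from the 13 given conditions:

  i=1: 0 | 0 | 0 | 1 | 1 | 1
  i=2: 0 | 0 | 0 | 1 | 2 | 2
  i=3: 0 | 1 | 1 | 2 | 3 | 3
  i=4: 1 | 2 | 2 | 3 | 4 | 4
  i=5: 1 | 2 | 3 | 4 | 5 | 5
  i=6: 1 | 2 | 3 | 4 | 5 | 6

the unique w with this rank table is (4, 5, 2, 1, 3, 6).

Rothe diagram D(w) (7 cells), 2 SE-corners (essential conditions):

[(2, 3, 0), (3, 1, 0)]


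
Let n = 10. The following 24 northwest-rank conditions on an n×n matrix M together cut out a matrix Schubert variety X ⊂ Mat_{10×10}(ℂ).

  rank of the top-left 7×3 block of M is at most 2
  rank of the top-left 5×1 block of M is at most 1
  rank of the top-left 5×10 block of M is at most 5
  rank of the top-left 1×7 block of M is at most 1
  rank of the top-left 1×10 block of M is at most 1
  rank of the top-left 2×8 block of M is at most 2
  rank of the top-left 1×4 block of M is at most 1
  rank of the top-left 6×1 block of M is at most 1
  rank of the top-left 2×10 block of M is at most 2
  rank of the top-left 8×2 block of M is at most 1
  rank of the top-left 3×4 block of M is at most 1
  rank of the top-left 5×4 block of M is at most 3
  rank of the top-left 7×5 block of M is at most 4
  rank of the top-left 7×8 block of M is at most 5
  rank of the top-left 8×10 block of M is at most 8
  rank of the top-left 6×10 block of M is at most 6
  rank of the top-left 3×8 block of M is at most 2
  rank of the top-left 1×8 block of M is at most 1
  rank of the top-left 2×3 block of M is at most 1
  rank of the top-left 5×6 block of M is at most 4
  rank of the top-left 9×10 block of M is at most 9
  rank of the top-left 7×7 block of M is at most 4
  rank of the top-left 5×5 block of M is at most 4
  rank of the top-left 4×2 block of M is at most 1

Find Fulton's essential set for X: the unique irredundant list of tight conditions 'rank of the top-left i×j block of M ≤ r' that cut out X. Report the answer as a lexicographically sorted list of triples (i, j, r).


Rank table r_w(10×10) implied by the 24 constraints:

  R[1]: 1, 1, 1, 1, 1, 1, 1, 1, 1, 1
  R[2]: 1, 1, 1, 1, 2, 2, 2, 2, 2, 2
  R[3]: 1, 1, 1, 1, 2, 2, 2, 2, 3, 3
  R[4]: 1, 1, 2, 2, 3, 3, 3, 3, 4, 4
  R[5]: 1, 1, 2, 3, 4, 4, 4, 4, 5, 5
  R[6]: 1, 1, 2, 3, 4, 4, 4, 5, 6, 6
  R[7]: 1, 1, 2, 3, 4, 4, 4, 5, 6, 7
  R[8]: 1, 1, 2, 3, 4, 5, 5, 6, 7, 8
  R[9]: 1, 2, 3, 4, 5, 6, 6, 7, 8, 9
  R[10]: 1, 2, 3, 4, 5, 6, 7, 8, 9, 10

the unique w with this rank table is (1, 5, 9, 3, 4, 8, 10, 6, 2, 7).

Fulton essential set (4 of the 18 Rothe cells):

[(3, 4, 1), (3, 8, 2), (7, 7, 4), (8, 2, 1)]


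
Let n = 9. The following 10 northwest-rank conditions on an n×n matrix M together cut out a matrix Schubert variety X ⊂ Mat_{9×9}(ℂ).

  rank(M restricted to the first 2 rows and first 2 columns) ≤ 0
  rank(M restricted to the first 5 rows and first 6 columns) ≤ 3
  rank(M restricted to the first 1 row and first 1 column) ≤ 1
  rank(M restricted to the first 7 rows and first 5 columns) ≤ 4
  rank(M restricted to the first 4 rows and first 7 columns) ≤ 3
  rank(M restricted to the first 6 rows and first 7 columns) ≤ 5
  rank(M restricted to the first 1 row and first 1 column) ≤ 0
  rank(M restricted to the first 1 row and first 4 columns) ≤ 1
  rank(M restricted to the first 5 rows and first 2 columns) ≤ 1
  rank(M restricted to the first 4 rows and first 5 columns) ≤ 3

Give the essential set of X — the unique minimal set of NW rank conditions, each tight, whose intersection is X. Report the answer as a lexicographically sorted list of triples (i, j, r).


Propagating the 10 rank bounds to every northwest block:

  row 1: 0, 0, 1, 1, 1, 1, 1, 1, 1
  row 2: 0, 0, 1, 2, 2, 2, 2, 2, 2
  row 3: 1, 1, 2, 3, 3, 3, 3, 3, 3
  row 4: 1, 1, 2, 3, 3, 3, 3, 4, 4
  row 5: 1, 1, 2, 3, 3, 3, 4, 5, 5
  row 6: 1, 2, 3, 4, 4, 4, 5, 6, 6
  row 7: 1, 2, 3, 4, 4, 5, 6, 7, 7
  row 8: 1, 2, 3, 4, 5, 6, 7, 8, 8
  row 9: 1, 2, 3, 4, 5, 6, 7, 8, 9

reading off 1-entries of Δ²R: w = (3, 4, 1, 8, 7, 2, 6, 5, 9).

Fulton essential set (5 of the 12 Rothe cells):

[(2, 2, 0), (4, 7, 3), (5, 2, 1), (5, 6, 3), (7, 5, 4)]


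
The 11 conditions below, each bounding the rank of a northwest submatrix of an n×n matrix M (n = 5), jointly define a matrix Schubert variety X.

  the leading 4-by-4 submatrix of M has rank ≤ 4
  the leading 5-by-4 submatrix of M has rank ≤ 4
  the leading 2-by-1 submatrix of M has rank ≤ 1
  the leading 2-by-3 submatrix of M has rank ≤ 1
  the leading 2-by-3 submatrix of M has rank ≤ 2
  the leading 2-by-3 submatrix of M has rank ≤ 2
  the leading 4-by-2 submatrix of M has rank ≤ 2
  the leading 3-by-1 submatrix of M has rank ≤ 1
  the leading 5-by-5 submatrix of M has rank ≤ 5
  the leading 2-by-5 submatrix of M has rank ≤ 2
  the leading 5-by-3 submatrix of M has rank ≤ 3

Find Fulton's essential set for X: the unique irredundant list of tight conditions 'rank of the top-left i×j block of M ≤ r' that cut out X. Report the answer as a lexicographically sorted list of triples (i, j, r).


Reconstructing r_w from the 11 given conditions:

  i=1: 1, 1, 1, 1, 1
  i=2: 1, 1, 1, 2, 2
  i=3: 1, 2, 2, 3, 3
  i=4: 1, 2, 3, 4, 4
  i=5: 1, 2, 3, 4, 5

the unique w with this rank table is (1, 4, 2, 3, 5).

1 SE-corner of the 2-cell Rothe diagram gives Ess(w):

[(2, 3, 1)]


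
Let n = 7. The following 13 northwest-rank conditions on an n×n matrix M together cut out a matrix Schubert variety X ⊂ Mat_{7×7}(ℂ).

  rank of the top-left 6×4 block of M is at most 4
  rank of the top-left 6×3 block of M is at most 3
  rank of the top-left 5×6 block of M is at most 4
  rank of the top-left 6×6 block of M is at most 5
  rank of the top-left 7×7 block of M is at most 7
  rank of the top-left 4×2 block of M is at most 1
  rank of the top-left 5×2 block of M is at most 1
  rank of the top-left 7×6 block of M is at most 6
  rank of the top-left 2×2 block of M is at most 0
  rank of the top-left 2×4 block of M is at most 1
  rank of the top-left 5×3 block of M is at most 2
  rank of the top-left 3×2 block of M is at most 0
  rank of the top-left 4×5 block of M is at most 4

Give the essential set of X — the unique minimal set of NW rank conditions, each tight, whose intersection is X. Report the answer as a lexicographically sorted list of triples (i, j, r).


Rank table r_w(7×7) implied by the 13 constraints:

  i=1: 0 0 1 1 1 1 1
  i=2: 0 0 1 1 2 2 2
  i=3: 0 0 1 2 3 3 3
  i=4: 1 1 2 3 4 4 4
  i=5: 1 1 2 3 4 4 5
  i=6: 1 2 3 4 5 5 6
  i=7: 1 2 3 4 5 6 7

the unique w with this rank table is (3, 5, 4, 1, 7, 2, 6).

ℓ(w)=9; the 4 essential cells (i,j,r):

[(2, 4, 1), (3, 2, 0), (5, 2, 1), (5, 6, 4)]


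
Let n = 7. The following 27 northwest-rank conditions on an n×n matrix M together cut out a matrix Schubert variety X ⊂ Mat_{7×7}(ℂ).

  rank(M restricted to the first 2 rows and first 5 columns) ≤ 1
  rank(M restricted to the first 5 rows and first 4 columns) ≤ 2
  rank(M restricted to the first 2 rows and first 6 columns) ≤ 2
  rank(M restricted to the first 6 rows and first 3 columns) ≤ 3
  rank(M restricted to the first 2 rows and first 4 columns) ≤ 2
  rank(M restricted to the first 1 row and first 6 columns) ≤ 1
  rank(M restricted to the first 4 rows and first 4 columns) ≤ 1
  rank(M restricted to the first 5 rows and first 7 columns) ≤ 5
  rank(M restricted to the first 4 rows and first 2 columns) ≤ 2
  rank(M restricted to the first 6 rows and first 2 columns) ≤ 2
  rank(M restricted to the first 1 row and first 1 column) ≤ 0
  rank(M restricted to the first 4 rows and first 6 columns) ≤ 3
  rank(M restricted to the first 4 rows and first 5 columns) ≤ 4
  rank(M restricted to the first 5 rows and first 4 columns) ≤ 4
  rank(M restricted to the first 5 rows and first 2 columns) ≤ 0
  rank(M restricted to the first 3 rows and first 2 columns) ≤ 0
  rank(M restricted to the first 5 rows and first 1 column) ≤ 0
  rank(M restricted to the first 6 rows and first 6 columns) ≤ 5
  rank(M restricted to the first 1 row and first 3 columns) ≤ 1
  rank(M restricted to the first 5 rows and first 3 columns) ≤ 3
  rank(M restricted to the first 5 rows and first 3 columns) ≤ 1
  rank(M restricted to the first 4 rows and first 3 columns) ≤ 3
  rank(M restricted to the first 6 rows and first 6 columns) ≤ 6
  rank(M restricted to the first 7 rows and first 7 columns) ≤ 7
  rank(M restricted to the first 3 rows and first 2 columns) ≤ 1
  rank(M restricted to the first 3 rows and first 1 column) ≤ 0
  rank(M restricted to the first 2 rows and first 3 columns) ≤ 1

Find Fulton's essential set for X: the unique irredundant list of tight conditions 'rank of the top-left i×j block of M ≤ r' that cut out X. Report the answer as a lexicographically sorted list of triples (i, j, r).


Rank table r_w(7×7) implied by the 27 constraints:

  row 1: 0 0 1 1 1 1 1
  row 2: 0 0 1 1 1 2 2
  row 3: 0 0 1 1 2 3 3
  row 4: 0 0 1 1 2 3 4
  row 5: 0 0 1 2 3 4 5
  row 6: 1 1 2 3 4 5 6
  row 7: 1 2 3 4 5 6 7

second differences of R give the permutation w = (3, 6, 5, 7, 4, 1, 2).

D(w) has 14 cells with 3 SE-corners; essential set:

[(2, 5, 1), (4, 4, 1), (5, 2, 0)]


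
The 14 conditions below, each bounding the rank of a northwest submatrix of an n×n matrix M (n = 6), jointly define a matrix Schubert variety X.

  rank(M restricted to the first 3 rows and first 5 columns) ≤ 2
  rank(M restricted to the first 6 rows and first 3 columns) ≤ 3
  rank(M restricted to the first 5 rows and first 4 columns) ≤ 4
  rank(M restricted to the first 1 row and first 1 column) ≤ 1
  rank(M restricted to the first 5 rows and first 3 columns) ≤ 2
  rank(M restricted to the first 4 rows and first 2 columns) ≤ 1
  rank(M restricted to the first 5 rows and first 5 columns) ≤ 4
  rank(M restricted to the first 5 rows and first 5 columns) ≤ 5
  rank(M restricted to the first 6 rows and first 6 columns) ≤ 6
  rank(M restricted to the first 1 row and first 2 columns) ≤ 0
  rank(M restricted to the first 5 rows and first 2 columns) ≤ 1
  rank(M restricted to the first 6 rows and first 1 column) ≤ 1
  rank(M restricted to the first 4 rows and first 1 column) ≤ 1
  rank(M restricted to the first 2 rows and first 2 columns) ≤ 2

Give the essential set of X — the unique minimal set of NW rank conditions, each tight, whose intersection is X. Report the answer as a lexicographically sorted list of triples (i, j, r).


Computing R[i][j] = min implied NW-rank bound (n=6, 14 conditions):

  i=1: 0  0  1  1  1  1
  i=2: 1  1  2  2  2  2
  i=3: 1  1  2  2  2  3
  i=4: 1  1  2  3  3  4
  i=5: 1  1  2  3  4  5
  i=6: 1  2  3  4  5  6

the unique w with this rank table is (3, 1, 6, 4, 5, 2).

ℓ(w)=7; the 3 essential cells (i,j,r):

[(1, 2, 0), (3, 5, 2), (5, 2, 1)]


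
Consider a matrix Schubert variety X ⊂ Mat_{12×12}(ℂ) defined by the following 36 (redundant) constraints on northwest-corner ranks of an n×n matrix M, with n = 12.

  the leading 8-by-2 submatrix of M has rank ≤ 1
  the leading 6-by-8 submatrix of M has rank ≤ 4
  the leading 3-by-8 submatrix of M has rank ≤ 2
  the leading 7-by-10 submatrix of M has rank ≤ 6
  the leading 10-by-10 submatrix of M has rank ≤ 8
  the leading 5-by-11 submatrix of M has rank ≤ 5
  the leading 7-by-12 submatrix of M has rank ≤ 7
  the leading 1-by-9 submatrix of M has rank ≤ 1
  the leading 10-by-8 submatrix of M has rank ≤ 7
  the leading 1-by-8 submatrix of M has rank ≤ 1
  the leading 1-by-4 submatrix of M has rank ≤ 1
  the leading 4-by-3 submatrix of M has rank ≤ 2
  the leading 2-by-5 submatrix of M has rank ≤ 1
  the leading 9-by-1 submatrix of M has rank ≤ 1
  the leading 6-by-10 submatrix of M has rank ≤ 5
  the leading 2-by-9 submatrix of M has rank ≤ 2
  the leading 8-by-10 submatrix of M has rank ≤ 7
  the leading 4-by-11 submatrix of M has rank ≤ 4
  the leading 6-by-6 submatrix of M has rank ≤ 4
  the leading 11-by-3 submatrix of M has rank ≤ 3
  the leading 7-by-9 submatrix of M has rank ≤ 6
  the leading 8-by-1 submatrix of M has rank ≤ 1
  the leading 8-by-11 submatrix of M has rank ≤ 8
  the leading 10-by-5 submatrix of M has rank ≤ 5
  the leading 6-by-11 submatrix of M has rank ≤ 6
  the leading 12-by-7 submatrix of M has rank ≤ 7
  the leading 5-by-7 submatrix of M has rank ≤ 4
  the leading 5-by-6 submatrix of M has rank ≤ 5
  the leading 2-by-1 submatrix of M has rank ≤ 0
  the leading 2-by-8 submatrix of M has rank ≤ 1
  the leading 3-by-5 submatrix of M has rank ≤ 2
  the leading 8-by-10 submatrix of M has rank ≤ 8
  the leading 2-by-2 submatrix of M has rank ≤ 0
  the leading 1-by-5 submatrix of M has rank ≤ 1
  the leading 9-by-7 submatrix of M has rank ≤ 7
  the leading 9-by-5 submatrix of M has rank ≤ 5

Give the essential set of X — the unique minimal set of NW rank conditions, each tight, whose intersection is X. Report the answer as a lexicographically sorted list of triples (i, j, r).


Rank table r_w(12×12) implied by the 36 constraints:

  0 0 1 1 1 1 1 1 1 1 1 1
  0 0 1 1 1 1 1 1 2 2 2 2
  1 1 2 2 2 2 2 2 3 3 3 3
  1 1 2 3 3 3 3 3 4 4 4 4
  1 1 2 3 4 4 4 4 5 5 5 5
  1 1 2 3 4 4 4 4 5 5 6 6
  1 1 2 3 4 5 5 5 6 6 7 7
  1 1 2 3 4 5 6 6 7 7 8 8
  1 2 3 4 5 6 7 7 8 8 9 9
  1 2 3 4 5 6 7 7 8 8 9 10
  1 2 3 4 5 6 7 8 9 9 10 11
  1 2 3 4 5 6 7 8 9 10 11 12

reading off 1-entries of Δ²R: w = (3, 9, 1, 4, 5, 11, 6, 7, 2, 12, 8, 10).

7 SE-corners of the 20-cell Rothe diagram give Ess(w):

[(2, 2, 0), (2, 8, 1), (6, 8, 4), (6, 10, 5), (8, 2, 1), (10, 8, 7), (10, 10, 8)]


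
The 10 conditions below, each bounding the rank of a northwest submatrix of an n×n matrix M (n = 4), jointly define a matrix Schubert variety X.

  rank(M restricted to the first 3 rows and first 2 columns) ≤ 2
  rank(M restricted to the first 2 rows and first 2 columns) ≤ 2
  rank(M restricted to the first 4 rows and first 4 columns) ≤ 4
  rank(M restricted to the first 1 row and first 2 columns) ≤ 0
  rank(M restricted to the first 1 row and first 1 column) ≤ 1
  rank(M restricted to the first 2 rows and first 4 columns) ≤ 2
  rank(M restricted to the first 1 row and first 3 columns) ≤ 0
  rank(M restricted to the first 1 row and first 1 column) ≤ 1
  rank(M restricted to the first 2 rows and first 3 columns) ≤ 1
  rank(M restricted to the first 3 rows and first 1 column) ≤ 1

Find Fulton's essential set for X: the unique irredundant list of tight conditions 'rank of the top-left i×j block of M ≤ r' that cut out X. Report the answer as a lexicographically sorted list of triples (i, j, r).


Rank table r_w(4×4) implied by the 10 constraints:

  R[1]: 0 | 0 | 0 | 1
  R[2]: 1 | 1 | 1 | 2
  R[3]: 1 | 2 | 2 | 3
  R[4]: 1 | 2 | 3 | 4

the unique w with this rank table is (4, 1, 2, 3).

Rothe diagram D(w) (3 cells), 1 SE-corner (essential condition):

[(1, 3, 0)]


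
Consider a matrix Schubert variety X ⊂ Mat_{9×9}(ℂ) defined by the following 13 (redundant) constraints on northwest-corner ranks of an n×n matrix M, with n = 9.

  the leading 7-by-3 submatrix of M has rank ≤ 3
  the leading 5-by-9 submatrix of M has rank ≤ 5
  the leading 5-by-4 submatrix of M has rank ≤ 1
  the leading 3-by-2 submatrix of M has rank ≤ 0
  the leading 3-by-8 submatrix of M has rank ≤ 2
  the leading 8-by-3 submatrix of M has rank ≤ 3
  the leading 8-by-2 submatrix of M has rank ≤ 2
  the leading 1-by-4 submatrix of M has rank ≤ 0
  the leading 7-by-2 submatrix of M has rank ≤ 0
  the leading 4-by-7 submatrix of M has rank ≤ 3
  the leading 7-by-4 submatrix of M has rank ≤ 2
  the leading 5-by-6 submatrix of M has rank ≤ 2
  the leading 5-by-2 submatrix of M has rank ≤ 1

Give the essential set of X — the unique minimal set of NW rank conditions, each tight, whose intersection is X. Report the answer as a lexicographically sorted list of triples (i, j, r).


Rank table r_w(9×9) implied by the 13 constraints:

  R[1]: 0, 0, 0, 0, 1, 1, 1, 1, 1
  R[2]: 0, 0, 1, 1, 2, 2, 2, 2, 2
  R[3]: 0, 0, 1, 1, 2, 2, 2, 2, 3
  R[4]: 0, 0, 1, 1, 2, 2, 3, 3, 4
  R[5]: 0, 0, 1, 1, 2, 2, 3, 4, 5
  R[6]: 0, 0, 1, 2, 3, 3, 4, 5, 6
  R[7]: 0, 0, 1, 2, 3, 4, 5, 6, 7
  R[8]: 1, 1, 2, 3, 4, 5, 6, 7, 8
  R[9]: 1, 2, 3, 4, 5, 6, 7, 8, 9

the unique w with this rank table is (5, 3, 9, 7, 8, 4, 6, 1, 2).

D(w) has 24 cells with 5 SE-corners; essential set:

[(1, 4, 0), (3, 8, 2), (5, 4, 1), (5, 6, 2), (7, 2, 0)]


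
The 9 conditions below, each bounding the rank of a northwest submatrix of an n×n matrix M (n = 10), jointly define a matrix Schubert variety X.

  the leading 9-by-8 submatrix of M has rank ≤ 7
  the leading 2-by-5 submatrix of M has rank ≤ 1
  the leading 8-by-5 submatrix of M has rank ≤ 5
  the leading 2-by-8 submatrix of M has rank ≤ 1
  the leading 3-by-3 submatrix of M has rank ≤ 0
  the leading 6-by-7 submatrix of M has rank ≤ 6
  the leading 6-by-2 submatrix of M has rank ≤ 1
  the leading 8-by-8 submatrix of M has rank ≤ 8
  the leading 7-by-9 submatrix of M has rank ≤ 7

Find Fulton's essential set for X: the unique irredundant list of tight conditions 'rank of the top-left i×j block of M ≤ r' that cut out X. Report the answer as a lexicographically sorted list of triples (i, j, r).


Propagating the 9 rank bounds to every northwest block:

  R[1]: 0 | 0 | 0 | 1 | 1 | 1 | 1 | 1 | 1 | 1
  R[2]: 0 | 0 | 0 | 1 | 1 | 1 | 1 | 1 | 2 | 2
  R[3]: 0 | 0 | 0 | 1 | 2 | 2 | 2 | 2 | 3 | 3
  R[4]: 1 | 1 | 1 | 2 | 3 | 3 | 3 | 3 | 4 | 4
  R[5]: 1 | 1 | 2 | 3 | 4 | 4 | 4 | 4 | 5 | 5
  R[6]: 1 | 1 | 2 | 3 | 4 | 5 | 5 | 5 | 6 | 6
  R[7]: 1 | 2 | 3 | 4 | 5 | 6 | 6 | 6 | 7 | 7
  R[8]: 1 | 2 | 3 | 4 | 5 | 6 | 7 | 7 | 8 | 8
  R[9]: 1 | 2 | 3 | 4 | 5 | 6 | 7 | 7 | 8 | 9
  R[10]: 1 | 2 | 3 | 4 | 5 | 6 | 7 | 8 | 9 | 10

reading off 1-entries of Δ²R: w = (4, 9, 5, 1, 3, 6, 2, 7, 10, 8).

4 SE-corners of the 16-cell Rothe diagram give Ess(w):

[(2, 8, 1), (3, 3, 0), (6, 2, 1), (9, 8, 7)]


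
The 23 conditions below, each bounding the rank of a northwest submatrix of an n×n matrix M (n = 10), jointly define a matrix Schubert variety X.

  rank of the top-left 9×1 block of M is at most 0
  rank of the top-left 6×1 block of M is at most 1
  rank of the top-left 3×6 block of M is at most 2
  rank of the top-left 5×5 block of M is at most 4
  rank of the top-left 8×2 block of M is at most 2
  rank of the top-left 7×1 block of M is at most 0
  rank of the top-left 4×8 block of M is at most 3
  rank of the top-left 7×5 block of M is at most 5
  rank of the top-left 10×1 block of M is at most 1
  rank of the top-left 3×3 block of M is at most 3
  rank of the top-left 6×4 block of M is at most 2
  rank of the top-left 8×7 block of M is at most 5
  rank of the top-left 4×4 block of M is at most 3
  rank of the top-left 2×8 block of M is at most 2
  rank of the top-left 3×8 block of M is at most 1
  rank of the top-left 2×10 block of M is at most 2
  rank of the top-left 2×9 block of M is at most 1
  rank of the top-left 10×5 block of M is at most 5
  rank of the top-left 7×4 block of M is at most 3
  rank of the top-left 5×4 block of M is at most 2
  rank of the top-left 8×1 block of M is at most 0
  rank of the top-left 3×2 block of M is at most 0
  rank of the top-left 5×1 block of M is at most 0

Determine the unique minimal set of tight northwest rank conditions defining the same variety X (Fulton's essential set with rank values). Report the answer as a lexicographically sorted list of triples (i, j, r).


Rank table r_w(10×10) implied by the 23 constraints:

  0  0  1  1  1  1  1  1  1  1
  0  0  1  1  1  1  1  1  1  2
  0  0  1  1  1  1  1  1  2  3
  0  1  2  2  2  2  2  2  3  4
  0  1  2  2  3  3  3  3  4  5
  0  1  2  2  3  4  4  4  5  6
  0  1  2  3  4  5  5  5  6  7
  0  1  2  3  4  5  5  6  7  8
  0  1  2  3  4  5  6  7  8  9
  1  2  3  4  5  6  7  8  9  10

hence w(1..10) = (3, 10, 9, 2, 5, 6, 4, 8, 7, 1).

Rothe diagram D(w) (26 cells), 6 SE-corners (essential conditions):

[(2, 9, 1), (3, 2, 0), (3, 8, 1), (6, 4, 2), (8, 7, 5), (9, 1, 0)]


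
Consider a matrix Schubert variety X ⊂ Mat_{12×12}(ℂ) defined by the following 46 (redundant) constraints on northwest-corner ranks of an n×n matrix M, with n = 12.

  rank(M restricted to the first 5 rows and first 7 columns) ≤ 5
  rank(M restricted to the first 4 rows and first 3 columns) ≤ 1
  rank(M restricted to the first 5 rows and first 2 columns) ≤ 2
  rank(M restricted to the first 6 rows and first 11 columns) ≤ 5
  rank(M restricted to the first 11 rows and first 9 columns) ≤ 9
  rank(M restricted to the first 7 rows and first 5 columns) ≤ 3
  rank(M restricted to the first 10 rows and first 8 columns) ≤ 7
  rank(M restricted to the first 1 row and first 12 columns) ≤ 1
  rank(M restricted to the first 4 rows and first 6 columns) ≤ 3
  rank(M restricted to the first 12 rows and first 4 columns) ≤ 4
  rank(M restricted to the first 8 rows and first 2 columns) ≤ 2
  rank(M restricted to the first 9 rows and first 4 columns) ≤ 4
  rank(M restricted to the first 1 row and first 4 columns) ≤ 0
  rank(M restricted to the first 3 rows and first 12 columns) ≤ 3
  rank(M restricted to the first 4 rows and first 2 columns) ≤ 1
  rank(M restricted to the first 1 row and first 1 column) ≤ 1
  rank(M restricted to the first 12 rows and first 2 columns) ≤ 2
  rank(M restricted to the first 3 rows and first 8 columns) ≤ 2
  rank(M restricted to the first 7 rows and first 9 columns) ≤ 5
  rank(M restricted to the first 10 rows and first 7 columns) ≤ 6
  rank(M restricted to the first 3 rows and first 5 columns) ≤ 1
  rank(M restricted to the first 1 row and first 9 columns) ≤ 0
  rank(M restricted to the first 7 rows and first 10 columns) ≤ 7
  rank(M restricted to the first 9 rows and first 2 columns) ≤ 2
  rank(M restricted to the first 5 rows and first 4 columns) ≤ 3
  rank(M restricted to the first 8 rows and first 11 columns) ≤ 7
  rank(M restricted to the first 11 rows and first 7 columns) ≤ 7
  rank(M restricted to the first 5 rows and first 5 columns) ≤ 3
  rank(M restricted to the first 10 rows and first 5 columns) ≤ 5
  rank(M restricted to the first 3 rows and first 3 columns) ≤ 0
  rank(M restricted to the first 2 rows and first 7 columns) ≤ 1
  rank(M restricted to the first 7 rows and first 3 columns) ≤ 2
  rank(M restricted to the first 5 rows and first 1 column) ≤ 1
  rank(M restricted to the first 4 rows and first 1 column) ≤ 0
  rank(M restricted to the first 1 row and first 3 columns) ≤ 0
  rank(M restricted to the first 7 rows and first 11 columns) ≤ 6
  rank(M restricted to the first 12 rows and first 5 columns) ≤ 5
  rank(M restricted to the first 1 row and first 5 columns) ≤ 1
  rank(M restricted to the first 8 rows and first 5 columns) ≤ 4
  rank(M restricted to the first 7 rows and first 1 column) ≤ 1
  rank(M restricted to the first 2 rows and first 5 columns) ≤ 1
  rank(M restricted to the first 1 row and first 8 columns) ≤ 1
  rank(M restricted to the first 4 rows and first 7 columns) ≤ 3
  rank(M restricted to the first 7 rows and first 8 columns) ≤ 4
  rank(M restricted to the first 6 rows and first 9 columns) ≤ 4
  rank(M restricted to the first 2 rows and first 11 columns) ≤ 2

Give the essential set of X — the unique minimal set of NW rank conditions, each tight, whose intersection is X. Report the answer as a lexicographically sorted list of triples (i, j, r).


The tightest implied rank at each (i,j), from the 46 conditions:

  0  0  0  0  0  0  0  0  0  1  1  1
  0  0  0  1  1  1  1  1  1  2  2  2
  0  0  0  1  1  2  2  2  2  3  3  3
  0  1  1  2  2  3  3  3  3  4  4  4
  1  2  2  3  3  4  4  4  4  5  5  5
  1  2  2  3  3  4  4  4  4  5  5  6
  1  2  2  3  3  4  4  4  5  6  6  7
  1  2  3  4  4  5  5  5  6  7  7  8
  1  2  3  4  5  6  6  6  7  8  8  9
  1  2  3  4  5  6  6  7  8  9  9  10
  1  2  3  4  5  6  7  8  9  10  10  11
  1  2  3  4  5  6  7  8  9  10  11  12

so w = (10, 4, 6, 2, 1, 12, 9, 3, 5, 8, 7, 11).

ℓ(w)=28; the 10 essential cells (i,j,r):

[(1, 9, 0), (3, 3, 0), (3, 5, 1), (4, 1, 0), (6, 9, 4), (6, 11, 5), (7, 3, 2), (7, 5, 3), (7, 8, 4), (10, 7, 6)]


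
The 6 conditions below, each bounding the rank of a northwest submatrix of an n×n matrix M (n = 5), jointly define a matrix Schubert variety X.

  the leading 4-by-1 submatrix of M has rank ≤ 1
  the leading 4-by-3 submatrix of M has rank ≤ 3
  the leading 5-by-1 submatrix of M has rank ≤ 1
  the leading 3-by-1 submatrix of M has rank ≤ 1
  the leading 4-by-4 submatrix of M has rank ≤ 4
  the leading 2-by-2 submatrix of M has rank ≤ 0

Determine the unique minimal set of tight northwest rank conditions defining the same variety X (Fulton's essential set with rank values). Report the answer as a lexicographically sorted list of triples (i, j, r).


Reconstructing r_w from the 6 given conditions:

  R[1]: 0 | 0 | 1 | 1 | 1
  R[2]: 0 | 0 | 1 | 2 | 2
  R[3]: 1 | 1 | 2 | 3 | 3
  R[4]: 1 | 2 | 3 | 4 | 4
  R[5]: 1 | 2 | 3 | 4 | 5

second differences of R give the permutation w = (3, 4, 1, 2, 5).

Fulton essential set (1 of the 4 Rothe cells):

[(2, 2, 0)]


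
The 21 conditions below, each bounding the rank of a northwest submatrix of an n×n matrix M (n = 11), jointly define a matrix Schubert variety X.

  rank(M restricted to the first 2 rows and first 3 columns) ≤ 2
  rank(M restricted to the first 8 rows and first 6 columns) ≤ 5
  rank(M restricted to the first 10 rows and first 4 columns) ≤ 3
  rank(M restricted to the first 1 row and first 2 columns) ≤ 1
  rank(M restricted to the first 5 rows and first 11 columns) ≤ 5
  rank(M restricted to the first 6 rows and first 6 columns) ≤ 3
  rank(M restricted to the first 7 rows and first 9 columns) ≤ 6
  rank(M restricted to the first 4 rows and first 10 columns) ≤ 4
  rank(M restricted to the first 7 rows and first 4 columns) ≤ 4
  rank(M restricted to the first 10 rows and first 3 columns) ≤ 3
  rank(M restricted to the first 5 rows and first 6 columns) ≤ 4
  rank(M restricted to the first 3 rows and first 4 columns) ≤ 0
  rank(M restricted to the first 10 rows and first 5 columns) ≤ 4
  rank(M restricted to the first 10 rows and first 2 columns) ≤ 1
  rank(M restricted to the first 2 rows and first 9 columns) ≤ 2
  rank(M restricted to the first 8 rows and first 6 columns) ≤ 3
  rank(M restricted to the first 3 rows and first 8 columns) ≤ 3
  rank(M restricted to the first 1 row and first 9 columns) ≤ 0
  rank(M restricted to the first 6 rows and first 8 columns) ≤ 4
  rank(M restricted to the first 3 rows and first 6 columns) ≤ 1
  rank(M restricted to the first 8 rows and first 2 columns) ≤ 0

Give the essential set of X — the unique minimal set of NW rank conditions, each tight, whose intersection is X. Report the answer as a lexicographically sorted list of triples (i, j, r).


Propagating the 21 rank bounds to every northwest block:

  0  0  0  0  0  0  0  0  0  1  1
  0  0  0  0  1  1  1  1  1  2  2
  0  0  0  0  1  1  2  2  2  3  3
  0  0  1  1  2  2  3  3  3  4  4
  0  0  1  2  3  3  4  4  4  5  5
  0  0  1  2  3  3  4  4  5  6  6
  0  0  1  2  3  3  4  5  6  7  7
  0  0  1  2  3  3  4  5  6  7  8
  1  1  2  3  4  4  5  6  7  8  9
  1  1  2  3  4  5  6  7  8  9  10
  1  2  3  4  5  6  7  8  9  10  11

reading off 1-entries of Δ²R: w = (10, 5, 7, 3, 4, 9, 8, 11, 1, 6, 2).

7 SE-corners of the 33-cell Rothe diagram give Ess(w):

[(1, 9, 0), (3, 4, 0), (3, 6, 1), (6, 8, 4), (8, 2, 0), (8, 6, 3), (10, 2, 1)]


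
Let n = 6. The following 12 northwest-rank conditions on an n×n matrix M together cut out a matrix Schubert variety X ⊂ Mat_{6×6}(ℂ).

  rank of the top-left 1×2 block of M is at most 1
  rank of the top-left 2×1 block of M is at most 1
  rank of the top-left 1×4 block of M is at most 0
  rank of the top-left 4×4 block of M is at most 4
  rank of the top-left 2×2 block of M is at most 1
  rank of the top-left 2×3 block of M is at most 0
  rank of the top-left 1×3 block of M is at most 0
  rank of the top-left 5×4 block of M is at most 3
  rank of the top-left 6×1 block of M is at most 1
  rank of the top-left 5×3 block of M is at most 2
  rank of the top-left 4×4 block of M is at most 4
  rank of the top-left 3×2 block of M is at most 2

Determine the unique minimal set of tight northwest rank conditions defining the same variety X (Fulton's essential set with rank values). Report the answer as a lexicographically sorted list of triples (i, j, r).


Recovering R(i,j) via the rank-extension bound from the 12 conditions:

  R[1]: 0 0 0 0 1 1
  R[2]: 0 0 0 1 2 2
  R[3]: 1 1 1 2 3 3
  R[4]: 1 2 2 3 4 4
  R[5]: 1 2 2 3 4 5
  R[6]: 1 2 3 4 5 6

giving w = (5, 4, 1, 2, 6, 3) via Δ²R.

3 SE-corners of the 8-cell Rothe diagram give Ess(w):

[(1, 4, 0), (2, 3, 0), (5, 3, 2)]


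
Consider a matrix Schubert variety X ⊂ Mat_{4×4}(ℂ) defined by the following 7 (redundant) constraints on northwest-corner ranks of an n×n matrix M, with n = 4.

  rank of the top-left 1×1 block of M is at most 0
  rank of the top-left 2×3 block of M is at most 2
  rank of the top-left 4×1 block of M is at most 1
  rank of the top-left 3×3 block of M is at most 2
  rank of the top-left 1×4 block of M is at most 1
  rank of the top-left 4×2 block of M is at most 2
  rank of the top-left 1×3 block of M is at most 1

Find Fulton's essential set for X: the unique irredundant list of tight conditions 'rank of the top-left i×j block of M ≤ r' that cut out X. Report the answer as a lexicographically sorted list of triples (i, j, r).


Reconstructing r_w from the 7 given conditions:

  i=1: 0  1  1  1
  i=2: 1  2  2  2
  i=3: 1  2  2  3
  i=4: 1  2  3  4

so w = (2, 1, 4, 3).

Fulton essential set (2 of the 2 Rothe cells):

[(1, 1, 0), (3, 3, 2)]


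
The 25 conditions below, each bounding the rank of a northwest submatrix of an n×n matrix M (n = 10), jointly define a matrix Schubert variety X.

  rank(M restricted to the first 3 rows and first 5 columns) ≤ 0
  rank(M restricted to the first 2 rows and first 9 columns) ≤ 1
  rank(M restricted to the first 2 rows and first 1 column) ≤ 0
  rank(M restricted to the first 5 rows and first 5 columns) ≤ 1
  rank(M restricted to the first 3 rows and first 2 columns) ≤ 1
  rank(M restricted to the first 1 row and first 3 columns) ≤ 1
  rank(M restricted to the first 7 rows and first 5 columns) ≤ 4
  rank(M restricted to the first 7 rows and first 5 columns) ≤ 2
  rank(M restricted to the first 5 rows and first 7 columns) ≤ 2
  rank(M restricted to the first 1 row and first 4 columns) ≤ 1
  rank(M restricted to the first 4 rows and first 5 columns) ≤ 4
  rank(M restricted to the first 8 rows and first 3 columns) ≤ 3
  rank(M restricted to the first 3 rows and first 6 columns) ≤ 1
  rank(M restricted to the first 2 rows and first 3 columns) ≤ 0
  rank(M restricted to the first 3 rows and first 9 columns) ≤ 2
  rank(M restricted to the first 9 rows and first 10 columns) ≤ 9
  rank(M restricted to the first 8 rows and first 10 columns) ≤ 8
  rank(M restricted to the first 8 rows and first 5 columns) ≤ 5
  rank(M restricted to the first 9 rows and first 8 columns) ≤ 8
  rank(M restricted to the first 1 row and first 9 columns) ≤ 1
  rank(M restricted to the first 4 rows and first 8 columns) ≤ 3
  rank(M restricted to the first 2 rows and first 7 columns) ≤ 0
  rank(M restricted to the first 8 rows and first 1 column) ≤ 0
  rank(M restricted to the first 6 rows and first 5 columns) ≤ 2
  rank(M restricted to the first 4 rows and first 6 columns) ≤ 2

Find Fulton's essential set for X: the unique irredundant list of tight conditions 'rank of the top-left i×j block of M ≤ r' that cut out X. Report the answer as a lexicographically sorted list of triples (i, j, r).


Rank table r_w(10×10) implied by the 25 constraints:

  i=1: 0  0  0  0  0  0  0  1  1  1
  i=2: 0  0  0  0  0  0  0  1  1  2
  i=3: 0  0  0  0  0  1  1  2  2  3
  i=4: 0  1  1  1  1  2  2  3  3  4
  i=5: 0  1  1  1  1  2  2  3  4  5
  i=6: 0  1  2  2  2  3  3  4  5  6
  i=7: 0  1  2  2  2  3  4  5  6  7
  i=8: 0  1  2  3  3  4  5  6  7  8
  i=9: 1  2  3  4  4  5  6  7  8  9
  i=10: 1  2  3  4  5  6  7  8  9  10

the unique w with this rank table is (8, 10, 6, 2, 9, 3, 7, 4, 1, 5).

D(w) has 31 cells with 7 SE-corners; essential set:

[(2, 7, 0), (2, 9, 1), (3, 5, 0), (5, 5, 1), (5, 7, 2), (7, 5, 2), (8, 1, 0)]


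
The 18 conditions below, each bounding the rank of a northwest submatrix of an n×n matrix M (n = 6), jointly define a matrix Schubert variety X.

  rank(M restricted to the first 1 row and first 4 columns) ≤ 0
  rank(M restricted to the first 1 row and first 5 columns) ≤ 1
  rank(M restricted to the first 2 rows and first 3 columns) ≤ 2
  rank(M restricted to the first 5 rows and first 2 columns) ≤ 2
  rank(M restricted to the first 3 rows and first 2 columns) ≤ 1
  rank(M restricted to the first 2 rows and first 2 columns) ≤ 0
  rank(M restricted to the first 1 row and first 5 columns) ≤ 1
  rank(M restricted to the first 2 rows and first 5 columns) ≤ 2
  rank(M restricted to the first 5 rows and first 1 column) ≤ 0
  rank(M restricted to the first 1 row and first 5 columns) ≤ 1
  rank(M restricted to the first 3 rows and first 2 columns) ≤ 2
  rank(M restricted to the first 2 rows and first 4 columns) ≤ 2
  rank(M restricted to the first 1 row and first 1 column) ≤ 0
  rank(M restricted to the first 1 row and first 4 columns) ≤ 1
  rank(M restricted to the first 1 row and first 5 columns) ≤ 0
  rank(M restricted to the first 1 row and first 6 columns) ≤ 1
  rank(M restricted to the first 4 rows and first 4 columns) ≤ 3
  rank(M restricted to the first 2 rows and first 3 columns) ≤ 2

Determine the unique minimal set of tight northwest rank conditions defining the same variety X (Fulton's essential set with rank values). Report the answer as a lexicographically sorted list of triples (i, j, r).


Propagating the 18 rank bounds to every northwest block:

  i=1: 0  0  0  0  0  1
  i=2: 0  0  1  1  1  2
  i=3: 0  1  2  2  2  3
  i=4: 0  1  2  3  3  4
  i=5: 0  1  2  3  4  5
  i=6: 1  2  3  4  5  6

so w = (6, 3, 2, 4, 5, 1).

Fulton essential set (3 of the 10 Rothe cells):

[(1, 5, 0), (2, 2, 0), (5, 1, 0)]
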